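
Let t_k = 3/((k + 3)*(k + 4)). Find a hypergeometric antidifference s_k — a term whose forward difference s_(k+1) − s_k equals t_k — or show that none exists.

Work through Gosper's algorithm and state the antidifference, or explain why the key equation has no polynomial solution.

Step 1: r(k) = (k + 3)/(k + 5).
Normal form (A,B,C) = (k + 3, k + 5, 1).
Key eq: (k + 3)·f(k+1) = (k + 4)·f(k) + (1).
Degrees (1,1,0) ⇒ d ≤ 1.
A polynomial solution: f(k) = k/3.
So s_k = (B(k−1)f/C)·t_k = (k*(k + 4)/3)·t_k = k/(k + 3).
Check: Δs_k = 3/(k**2 + 7*k + 12). ✓

s_k = k/(k + 3)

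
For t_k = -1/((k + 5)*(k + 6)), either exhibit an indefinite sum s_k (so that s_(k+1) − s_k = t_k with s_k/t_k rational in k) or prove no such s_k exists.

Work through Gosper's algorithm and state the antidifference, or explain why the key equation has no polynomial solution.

s_k = -k/(5*k + 25)

r(k) = (k + 5)/(k + 7) after simplifying.
A = k + 5, B = k + 7, C = 1.
f must satisfy (k + 5)·f(k+1) − (k + 6)·f(k) = 1.
Degrees (1,1,0) ⇒ d ≤ 1.
A polynomial solution: f(k) = k/5.
Get s_k = R·t_k = -k/(5*k + 25) with R(k) = B(k−1)f(k)/C(k) = k*(k + 6)/5.
Δs = -1/(k**2 + 11*k + 30), as required.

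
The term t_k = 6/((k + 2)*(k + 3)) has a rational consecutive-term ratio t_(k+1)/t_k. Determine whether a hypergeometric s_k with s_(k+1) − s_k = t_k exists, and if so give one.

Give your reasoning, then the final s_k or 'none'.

s_k = 3*k/(k + 2)

Compute t_(k+1)/t_k: get (k + 2)/(k + 4).
Gosper form: A/B · C(k+1)/C(k) with A=k + 2, B=k + 4, C=1.
Key eq: (k + 2)·f(k+1) = (k + 3)·f(k) + (1).
From deg A=1, deg B=1, deg C=0: d=1.
Solving with deg f ≤ 1: f(k) = k/2.
Certificate R = B(k−1)f/C = k*(k + 3)/2 gives s_k = 3*k/(k + 2).
Δs = 6/(k**2 + 5*k + 6), as required.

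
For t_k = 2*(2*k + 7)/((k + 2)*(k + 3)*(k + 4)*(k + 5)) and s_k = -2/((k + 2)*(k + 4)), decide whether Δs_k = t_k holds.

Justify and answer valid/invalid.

s_(k+1) = -2/((k + 3)*(k + 5))
s_(k+1) − s_k = 2*(2*k + 7)/(k**4 + 14*k**3 + 71*k**2 + 154*k + 120)
(s_(k+1) − s_k) − t_k = 0

Valid — Δs_k = t_k.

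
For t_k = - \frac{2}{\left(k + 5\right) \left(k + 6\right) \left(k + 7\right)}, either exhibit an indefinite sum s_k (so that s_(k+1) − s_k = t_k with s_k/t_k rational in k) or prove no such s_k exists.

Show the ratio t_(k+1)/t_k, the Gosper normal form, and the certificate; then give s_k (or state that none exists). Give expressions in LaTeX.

s_k = \frac{k \left(- k - 11\right)}{30 \left(k + 5\right) \left(k + 6\right)}

Ratio r(k) = (k + 5)/(k + 8).
So A=k + 5 and B=k + 8, with C=1.
Set up (k + 5)·f(k+1) − (k + 7)·f(k) − (1) = 0.
Degrees (1,1,0) ⇒ d ≤ 2.
Solving with deg f ≤ 2: f(k) = k*(k + 11)/60.
So s_k = (B(k−1)f/C)·t_k = (k*(k + 7)*(k + 11)/60)·t_k = k*(-k - 11)/(30*(k + 5)*(k + 6)).
Check: Δs_k = -2/(k**3 + 18*k**2 + 107*k + 210). ✓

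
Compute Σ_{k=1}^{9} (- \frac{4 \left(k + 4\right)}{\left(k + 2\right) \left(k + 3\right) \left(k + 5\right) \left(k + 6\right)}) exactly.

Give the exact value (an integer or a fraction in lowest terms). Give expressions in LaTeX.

Σ = -1/10

r(k) = (k + 2)*(k + 5)**2/((k + 4)**2*(k + 7)) after simplifying.
Gosper form: A/B · C(k+1)/C(k) with A=k + 2, B=k + 7, C=k**2 + 8*k + 16.
Need (k + 2)·f(k+1) − (k + 6)·f(k) = k**2 + 8*k + 16.
Degrees (1,1,2) ⇒ d ≤ 4.
A polynomial solution: f(k) = k*(k + 3)*(k + 4)*(k + 7)/20.
So s_k = (B(k−1)f/C)·t_k = (k*(k + 3)*(k + 6)*(k + 7)/(20*(k + 4)))·t_k = k*(-k - 7)/(5*(k**2 + 7*k + 10)).
Check: Δs_k = 4*(-k - 4)/(k**4 + 16*k**3 + 91*k**2 + 216*k + 180). ✓
Sum = s_(10) − s_(1); s_(10) = -17/90, s_(1) = -4/45 ⇒ -1/10.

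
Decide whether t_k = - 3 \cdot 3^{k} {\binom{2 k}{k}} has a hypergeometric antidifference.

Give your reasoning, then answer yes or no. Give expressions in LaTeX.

Compute t_(k+1)/t_k: get 6*(2*k + 1)/(k + 1).
A = 12*k + 6, B = k + 1, C = 1.
Solve (12*k + 6)·f(k+1) − (k)·f(k) = 1.
Bound: deg f ≤ -1.
Bound -1 < 0, so the key equation has no polynomial solution.

No. Not Gosper-summable.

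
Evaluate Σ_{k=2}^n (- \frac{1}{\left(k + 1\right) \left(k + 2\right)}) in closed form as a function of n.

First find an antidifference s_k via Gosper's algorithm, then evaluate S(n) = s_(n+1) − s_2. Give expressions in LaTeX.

S(n) = \frac{1 - n}{3 \left(n + 2\right)}

r(k) = (k + 1)/(k + 3) after simplifying.
Gosper form: A/B · C(k+1)/C(k) with A=k + 1, B=k + 3, C=1.
Solve (k + 1)·f(k+1) − (k + 2)·f(k) = 1.
Bound: deg f ≤ 1.
Coefficient equations give f(k) = k.
Get s_k = R·t_k = -k/(k + 1) with R(k) = B(k−1)f(k)/C(k) = k*(k + 2).
Δs = -1/(k**2 + 3*k + 2), as required.
Σ_(k=2)^n t_k = s_(n+1) − s_(2) = ((-n - 1)/(n + 2)) − (-2/3), i.e. (1 - n)/(3*(n + 2)).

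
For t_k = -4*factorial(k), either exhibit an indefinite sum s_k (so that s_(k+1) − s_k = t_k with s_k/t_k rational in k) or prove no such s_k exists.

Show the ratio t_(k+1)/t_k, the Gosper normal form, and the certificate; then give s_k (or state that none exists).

r(k) = k + 1 after simplifying.
Gosper form: A/B · C(k+1)/C(k) with A=k + 1, B=1, C=1.
Key eq: (k + 1)·f(k+1) = (1)·f(k) + (1).
Bound: deg f ≤ -1.
Bound -1 < 0, so the key equation has no polynomial solution.

no hypergeometric antidifference exists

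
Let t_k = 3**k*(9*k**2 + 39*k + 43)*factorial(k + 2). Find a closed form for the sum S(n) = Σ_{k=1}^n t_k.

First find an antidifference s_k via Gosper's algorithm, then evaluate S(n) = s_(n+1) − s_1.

S(n) = 9*3**n*n*factorial(n + 3) + 15*3**n*factorial(n + 3) - 90

Compute t_(k+1)/t_k: get 3*(9*k**3 + 84*k**2 + 262*k + 273)/(9*k**2 + 39*k + 43).
So A=3*k + 9 and B=1, with C=k**2 + 13*k/3 + 43/9.
Key eq: (3*k + 9)·f(k+1) = (1)·f(k) + (k**2 + 13*k/3 + 43/9).
Bound: deg f ≤ 1.
Match coefficients ⇒ f(k) = (3*k + 2)/9.
So s_k = (B(k−1)f/C)·t_k = ((3*k + 2)/(9*k**2 + 39*k + 43))·t_k = 3**k*(3*k + 2)*factorial(k + 2).
Check: Δs_k = 3**k*(9*k**2 + 39*k + 43)*factorial(k + 2). ✓
s_(n+1) = 3**(n + 1)*(3*n + 5)*factorial(n + 3) and s_(1) = 90, so S(n) = 9*3**n*n*factorial(n + 3) + 15*3**n*factorial(n + 3) - 90.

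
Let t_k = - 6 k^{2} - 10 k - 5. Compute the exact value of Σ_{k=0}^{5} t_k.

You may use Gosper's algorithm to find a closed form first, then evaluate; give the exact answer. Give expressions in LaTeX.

The ratio is (6*k**2 + 22*k + 21)/(6*k**2 + 10*k + 5).
Gosper form: A/B · C(k+1)/C(k) with A=1, B=1, C=k**2 + 5*k/3 + 5/6.
Need (1)·f(k+1) − (1)·f(k) = k**2 + 5*k/3 + 5/6.
From deg A=0, deg B=0, deg C=2: d=3.
Match coefficients ⇒ f(k) = k*(2*k**2 + 2*k + 1)/6.
So s_k = (B(k−1)f/C)·t_k = (k*(2*k**2 + 2*k + 1)/(6*k**2 + 10*k + 5))·t_k = k*(-2*k**2 - 2*k - 1).
Verify: -6*k**2 - 10*k - 5 matches t_k.
Telescoping: Σ = s_(6) − s_(0) = -510 − (0) = -510.

Σ = -510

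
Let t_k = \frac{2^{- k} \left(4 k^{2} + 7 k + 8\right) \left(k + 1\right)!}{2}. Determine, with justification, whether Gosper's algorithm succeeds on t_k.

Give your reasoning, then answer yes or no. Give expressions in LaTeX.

Yes. s_k = 2^{- k} \left(4 k + 3\right) \left(k + 1\right)!.

Compute t_(k+1)/t_k: get (k + 2)*(7*k + 4*(k + 1)**2 + 15)/(2*(4*k**2 + 7*k + 8)).
Normal form (A,B,C) = (k/2 + 1, 1, k**2 + 7*k/4 + 2).
f must satisfy (k/2 + 1)·f(k+1) − (1)·f(k) = k**2 + 7*k/4 + 2.
Degrees (1,0,2) ⇒ d ≤ 1.
Solving with deg f ≤ 1: f(k) = (4*k + 3)/2.
Get s_k = R·t_k = (4*k + 3)*factorial(k + 1)/2**k with R(k) = B(k−1)f(k)/C(k) = 2*(4*k + 3)/(4*k**2 + 7*k + 8).
Δs = (4*k**2 + 7*k + 8)*factorial(k + 1)/(2*2**k), as required.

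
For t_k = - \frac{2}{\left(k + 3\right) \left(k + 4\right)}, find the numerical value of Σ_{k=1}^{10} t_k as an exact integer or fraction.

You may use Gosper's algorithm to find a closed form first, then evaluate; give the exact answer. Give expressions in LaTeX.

r(k) = (k + 3)/(k + 5) after simplifying.
A = k + 3, B = k + 5, C = 1.
Solve (k + 3)·f(k+1) − (k + 4)·f(k) = 1.
d = 1 from the (1,1,0) case.
Match coefficients ⇒ f(k) = k/3.
R(k) = B(k−1)·f(k)/C(k) = k*(k + 4)/3; s_k = R·t_k = -2*k/(3*k + 9).
Check: Δs_k = -2/(k**2 + 7*k + 12). ✓
Evaluate s at k=11 and k=1: -11/21 and -1/6; difference -5/14.

Σ = -5/14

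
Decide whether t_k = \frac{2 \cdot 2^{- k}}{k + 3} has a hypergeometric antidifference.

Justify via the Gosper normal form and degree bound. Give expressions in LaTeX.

No. Not Gosper-summable.

r(k) = (k + 3)/(2*(k + 4)) after simplifying.
Factor: A=k/2 + 3/2; B=k + 4; C=1.
Need (k/2 + 3/2)·f(k+1) − (k + 3)·f(k) = 1.
From deg A=1, deg B=1, deg C=0: d=-1.
d = -1 < 0 ⇒ no nonzero polynomial f; not summable.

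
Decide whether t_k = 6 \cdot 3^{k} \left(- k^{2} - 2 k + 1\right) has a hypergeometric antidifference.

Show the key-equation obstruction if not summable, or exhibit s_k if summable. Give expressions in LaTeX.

r(k) = 3*(k**2 + 4*k + 2)/(k**2 + 2*k - 1) after simplifying.
Normal form (A,B,C) = (3, 1, k**2 + 2*k - 1).
f must satisfy (3)·f(k+1) − (1)·f(k) = k**2 + 2*k - 1.
Degrees (0,0,2) ⇒ d ≤ 2.
Match coefficients ⇒ f(k) = (k**2 - k - 1)/2.
Get s_k = R·t_k = 3**(k + 1)*(-k**2 + k + 1) with R(k) = B(k−1)f(k)/C(k) = (k**2 - k - 1)/(2*(k**2 + 2*k - 1)).
s_(k+1) − s_k = 6*3**k*(-k**2 - 2*k + 1) = t_k.

Yes. s_k = 3^{k + 1} \left(- k^{2} + k + 1\right).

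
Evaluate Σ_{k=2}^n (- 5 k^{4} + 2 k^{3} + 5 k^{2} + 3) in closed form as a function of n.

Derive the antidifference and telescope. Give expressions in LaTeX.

r(k) = (5*k**4 + 18*k**3 + 19*k**2 + 4*k - 5)/(5*k**4 - 2*k**3 - 5*k**2 - 3) after simplifying.
Take A(k)=1, B(k)=1, C(k)=k**4 - 2*k**3/5 - k**2 - 3/5.
Key eq: (1)·f(k+1) = (1)·f(k) + (k**4 - 2*k**3/5 - k**2 - 3/5).
From deg A=0, deg B=0, deg C=4: d=5.
Solving with deg f ≤ 5: f(k) = k*(k**4 - 3*k**3 + k**2 + 2*k - 4)/5.
R(k) = B(k−1)·f(k)/C(k) = k*(k**4 - 3*k**3 + k**2 + 2*k - 4)/(5*k**4 - 2*k**3 - 5*k**2 - 3); s_k = R·t_k = k*(-k**4 + 3*k**3 - k**2 - 2*k + 4).
Check: Δs_k = -5*k**4 + 2*k**3 + 5*k**2 + 3. ✓
Telescope: S(n) = s_(n+1) − s_(2) = -n**5 - 2*n**4 + n**3 + 3*n**2 + 4*n + 3 − (8) = -n**5 - 2*n**4 + n**3 + 3*n**2 + 4*n - 5.

S(n) = - n^{5} - 2 n^{4} + n^{3} + 3 n^{2} + 4 n - 5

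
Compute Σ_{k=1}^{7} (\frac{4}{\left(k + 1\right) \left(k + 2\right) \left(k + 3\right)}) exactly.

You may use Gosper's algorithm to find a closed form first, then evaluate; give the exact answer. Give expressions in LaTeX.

t_(k+1)/t_k = (k + 1)/(k + 4).
So A=k + 1 and B=k + 4, with C=1.
f must satisfy (k + 1)·f(k+1) − (k + 3)·f(k) = 1.
d = 2 from the (1,1,0) case.
Coefficient equations give f(k) = k*(k + 3)/4.
Certificate R = B(k−1)f/C = k*(k + 3)**2/4 gives s_k = k*(k + 3)/((k + 1)*(k + 2)).
s_(k+1) − s_k = 4/(k**3 + 6*k**2 + 11*k + 6) = t_k.
Sum = s_(8) − s_(1); s_(8) = 44/45, s_(1) = 2/3 ⇒ 14/45.

Σ = 14/45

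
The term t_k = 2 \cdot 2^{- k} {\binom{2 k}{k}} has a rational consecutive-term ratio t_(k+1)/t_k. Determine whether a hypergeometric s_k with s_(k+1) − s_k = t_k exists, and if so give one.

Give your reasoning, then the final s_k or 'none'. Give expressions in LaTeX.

Ratio r(k) = (2*k + 1)/(k + 1).
Gosper form: A/B · C(k+1)/C(k) with A=2*k + 1, B=k + 1, C=1.
Key eq: (2*k + 1)·f(k+1) = (k)·f(k) + (1).
Degrees (1,1,0) ⇒ d ≤ -1.
d = -1 < 0 ⇒ no nonzero polynomial f; not summable.

no hypergeometric antidifference exists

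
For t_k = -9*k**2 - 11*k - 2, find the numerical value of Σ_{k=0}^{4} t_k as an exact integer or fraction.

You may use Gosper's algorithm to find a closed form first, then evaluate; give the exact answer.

Step 1: r(k) = (9*k**2 + 29*k + 22)/(9*k**2 + 11*k + 2).
So A=1 and B=1, with C=k**2 + 11*k/9 + 2/9.
Key eq: (1)·f(k+1) = (1)·f(k) + (k**2 + 11*k/9 + 2/9).
From deg A=0, deg B=0, deg C=2: d=3.
Solve for f: f(k) = k*(k + 1)*(3*k - 2)/9 (degree 3 ≤ 3).
So s_k = (B(k−1)f/C)·t_k = (k*(3*k - 2)/(9*k + 2))·t_k = k*(-3*k**2 - k + 2).
Verify: -9*k**2 - 11*k - 2 matches t_k.
Telescoping: Σ = s_(5) − s_(0) = -390 − (0) = -390.

Σ = -390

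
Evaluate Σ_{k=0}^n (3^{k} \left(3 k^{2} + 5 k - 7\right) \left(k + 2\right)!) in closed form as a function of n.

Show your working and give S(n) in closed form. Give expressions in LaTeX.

S(n) = 3 \cdot 3^{n} n \left(n + 3\right)! - 3 \cdot 3^{n} \left(n + 3\right)! + 4

Compute t_(k+1)/t_k: get 3*(3*k**3 + 20*k**2 + 34*k + 3)/(3*k**2 + 5*k - 7).
Factor: A=3*k + 9; B=1; C=k**2 + 5*k/3 - 7/3.
Set up (3*k + 9)·f(k+1) − (1)·f(k) − (k**2 + 5*k/3 - 7/3) = 0.
Degrees (1,0,2) ⇒ d ≤ 1.
Coefficient equations give f(k) = (k - 2)/3.
Certificate R = B(k−1)f/C = (k - 2)/(3*k**2 + 5*k - 7) gives s_k = 3**k*(k - 2)*factorial(k + 2).
s_(k+1) − s_k = 3**k*(3*k**2 + 5*k - 7)*factorial(k + 2) = t_k.
Evaluate: s_(n+1) = 3**(n + 1)*(n - 1)*factorial(n + 3); subtract s_(0) = -4 ⇒ S(n) = 3*3**n*n*factorial(n + 3) - 3*3**n*factorial(n + 3) + 4.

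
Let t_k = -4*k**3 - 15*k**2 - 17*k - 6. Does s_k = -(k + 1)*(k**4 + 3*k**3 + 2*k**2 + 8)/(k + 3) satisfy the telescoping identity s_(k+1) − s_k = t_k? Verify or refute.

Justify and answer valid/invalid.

Invalid: residual 2*(3*k**4 + 24*k**3 + 60*k**2 + 57*k + 10)/(k**2 + 7*k + 12) ≠ 0.

s_(k+1) = -(k + 2)*((k + 1)**4 + 3*(k + 1)**3 + 2*(k + 1)**2 + 8)/(k + 4)
s_(k+1) − s_k = (-4*k**5 - 37*k**4 - 122*k**3 - 185*k**2 - 132*k - 52)/(k**2 + 7*k + 12)
(s_(k+1) − s_k) − t_k = 2*(3*k**4 + 24*k**3 + 60*k**2 + 57*k + 10)/(k**2 + 7*k + 12)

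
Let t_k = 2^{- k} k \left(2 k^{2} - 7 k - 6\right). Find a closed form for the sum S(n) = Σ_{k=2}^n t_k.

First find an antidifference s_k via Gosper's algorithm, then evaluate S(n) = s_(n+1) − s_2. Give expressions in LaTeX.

Compute t_(k+1)/t_k: get (2*k**3 - k**2 - 14*k - 11)/(2*k*(2*k**2 - 7*k - 6)).
Gosper form: A/B · C(k+1)/C(k) with A=1/2, B=1, C=k**3 - 7*k**2/2 - 3*k.
Set up (1/2)·f(k+1) − (1)·f(k) − (k**3 - 7*k**2/2 - 3*k) = 0.
deg f ≤ 3 (via 0,0,3).
Solve for f: f(k) = -2*k**3 + k**2 + 2*k + 1 (degree 3 ≤ 3).
Get s_k = R·t_k = 2**(1 - k)*(-2*k**3 + k**2 + 2*k + 1) with R(k) = B(k−1)f(k)/C(k) = -2*(2*k**3 - k**2 - 2*k - 1)/(k*(2*k**2 - 7*k - 6)).
Δs = k*(2*k**2 - 7*k - 6)/2**k, as required.
Evaluate: s_(n+1) = (-2*n**3 - 5*n**2 - 2*n + 2)/2**n; subtract s_(2) = -7/2 ⇒ S(n) = 2**(-n - 1)*(7*2**n - 4*n**3 - 10*n**2 - 4*n + 4).

S(n) = 2^{- n - 1} \left(7 \cdot 2^{n} - 4 n^{3} - 10 n^{2} - 4 n + 4\right)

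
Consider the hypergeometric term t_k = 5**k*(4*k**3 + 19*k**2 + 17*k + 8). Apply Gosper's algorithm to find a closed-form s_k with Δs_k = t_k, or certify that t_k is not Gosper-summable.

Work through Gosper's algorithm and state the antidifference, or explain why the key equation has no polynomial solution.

s_k = 5**k*(k**3 + k**2 - 2*k + 2)

Ratio r(k) = 5*(4*k**3 + 31*k**2 + 67*k + 48)/(4*k**3 + 19*k**2 + 17*k + 8).
Normal form (A,B,C) = (5, 1, k**3 + 19*k**2/4 + 17*k/4 + 2).
Need (5)·f(k+1) − (1)·f(k) = k**3 + 19*k**2/4 + 17*k/4 + 2.
deg f ≤ 3 (via 0,0,3).
Solving with deg f ≤ 3: f(k) = (k**3 + k**2 - 2*k + 2)/4.
So s_k = (B(k−1)f/C)·t_k = ((k**3 + k**2 - 2*k + 2)/(4*k**3 + 19*k**2 + 17*k + 8))·t_k = 5**k*(k**3 + k**2 - 2*k + 2).
Check: Δs_k = 5**k*(4*k**3 + 19*k**2 + 17*k + 8). ✓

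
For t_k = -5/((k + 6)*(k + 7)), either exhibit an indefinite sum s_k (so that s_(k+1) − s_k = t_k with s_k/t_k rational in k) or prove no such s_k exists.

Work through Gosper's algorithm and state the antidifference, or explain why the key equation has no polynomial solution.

s_k = -5*k/(6*k + 36)

Ratio r(k) = (k + 6)/(k + 8).
Take A(k)=k + 6, B(k)=k + 8, C(k)=1.
Key eq: (k + 6)·f(k+1) = (k + 7)·f(k) + (1).
From deg A=1, deg B=1, deg C=0: d=1.
Coefficient equations give f(k) = k/6.
Get s_k = R·t_k = -5*k/(6*k + 36) with R(k) = B(k−1)f(k)/C(k) = k*(k + 7)/6.
Δs = -5/(k**2 + 13*k + 42), as required.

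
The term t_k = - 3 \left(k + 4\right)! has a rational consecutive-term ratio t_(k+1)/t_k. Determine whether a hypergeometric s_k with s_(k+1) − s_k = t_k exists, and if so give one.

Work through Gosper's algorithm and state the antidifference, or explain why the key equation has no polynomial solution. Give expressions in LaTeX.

none (Gosper's algorithm certifies no s_k)

t_(k+1)/t_k = k + 5.
Normal form (A,B,C) = (k + 5, 1, 1).
f must satisfy (k + 5)·f(k+1) − (1)·f(k) = 1.
From deg A=1, deg B=0, deg C=0: d=-1.
Bound -1 < 0, so the key equation has no polynomial solution.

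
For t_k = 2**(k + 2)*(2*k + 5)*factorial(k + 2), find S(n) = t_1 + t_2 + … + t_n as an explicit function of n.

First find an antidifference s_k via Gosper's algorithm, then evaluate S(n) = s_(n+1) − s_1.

S(n) = 8*2**n*factorial(n + 3) - 48

r(k) = 2*(k + 3)*(2*k + 7)/(2*k + 5) after simplifying.
A = 2*k + 6, B = 1, C = k + 5/2.
Set up (2*k + 6)·f(k+1) − (1)·f(k) − (k + 5/2) = 0.
deg f ≤ 0 (via 1,0,1).
Solve for f: f(k) = 1/2 (degree 0 ≤ 0).
R(k) = B(k−1)·f(k)/C(k) = 1/(2*k + 5); s_k = R·t_k = 2**(k + 2)*factorial(k + 2).
Verify: 2**(k + 2)*(2*k + 5)*factorial(k + 2) matches t_k.
s_(n+1) = 2**(n + 3)*factorial(n + 3) and s_(1) = 48, so S(n) = 8*2**n*factorial(n + 3) - 48.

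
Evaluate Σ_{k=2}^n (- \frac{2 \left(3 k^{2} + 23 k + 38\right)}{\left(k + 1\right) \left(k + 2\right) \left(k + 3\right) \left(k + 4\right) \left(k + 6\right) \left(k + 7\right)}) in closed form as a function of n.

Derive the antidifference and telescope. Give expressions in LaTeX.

t_(k+1)/t_k = (k + 1)*(k + 6)*(23*k + 3*(k + 1)**2 + 61)/((k + 5)*(k + 8)*(3*k**2 + 23*k + 38)).
Normal form (A,B,C) = (k + 1, k + 8, k**3 + 38*k**2/3 + 51*k + 190/3).
Need (k + 1)·f(k+1) − (k + 7)·f(k) = k**3 + 38*k**2/3 + 51*k + 190/3.
Bound: deg f ≤ 6.
Match coefficients ⇒ f(k) = k*(k + 2)*(k + 4)*(k + 5)*(k**2 + 10*k + 27)/54.
So s_k = (B(k−1)f/C)·t_k = (k*(k + 2)*(k + 4)*(k + 7)*(k**2 + 10*k + 27)/(18*(3*k**2 + 23*k + 38)))·t_k = k*(-k**2 - 10*k - 27)/(9*(k**3 + 10*k**2 + 27*k + 18)).
Δs = 2*(-3*k**2 - 23*k - 38)/(k**6 + 23*k**5 + 207*k**4 + 925*k**3 + 2144*k**2 + 2412*k + 1008), as required.
Telescope: S(n) = s_(n+1) − s_(2) = (-n**3 - 13*n**2 - 50*n - 38)/(9*(n**3 + 13*n**2 + 50*n + 56)) − (-17/180) = (-n**3 - 13*n**2 - 50*n + 64)/(60*(n**3 + 13*n**2 + 50*n + 56)).

S(n) = \frac{- n^{3} - 13 n^{2} - 50 n + 64}{60 \left(n^{3} + 13 n^{2} + 50 n + 56\right)}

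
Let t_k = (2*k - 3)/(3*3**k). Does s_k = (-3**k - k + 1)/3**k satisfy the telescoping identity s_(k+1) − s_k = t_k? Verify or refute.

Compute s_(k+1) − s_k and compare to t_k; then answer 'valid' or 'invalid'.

Valid: the claim telescopes to t_k.

s_(k+1) = -1 - k/(3*3**k)
s_(k+1) − s_k = (2*k - 3)/(3*3**k)
(s_(k+1) − s_k) − t_k = 0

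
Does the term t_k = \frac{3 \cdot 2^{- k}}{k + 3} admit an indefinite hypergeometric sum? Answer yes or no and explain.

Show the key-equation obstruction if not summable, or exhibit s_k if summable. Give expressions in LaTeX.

No — key equation has no polynomial f.

r(k) = (k + 3)/(2*(k + 4)) after simplifying.
A = k/2 + 3/2, B = k + 4, C = 1.
Need (k/2 + 3/2)·f(k+1) − (k + 3)·f(k) = 1.
From deg A=1, deg B=1, deg C=0: d=-1.
Negative degree bound (-1): no f exists, t_k not Gosper-summable.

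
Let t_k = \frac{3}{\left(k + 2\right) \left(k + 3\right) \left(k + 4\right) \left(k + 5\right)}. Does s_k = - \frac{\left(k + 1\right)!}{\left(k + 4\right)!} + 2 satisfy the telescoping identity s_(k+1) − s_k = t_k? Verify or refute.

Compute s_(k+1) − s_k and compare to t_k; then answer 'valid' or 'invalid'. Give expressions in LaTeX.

s_(k+1) = -factorial(k + 2)/factorial(k + 5) + 2
s_(k+1) − s_k = 3/((k + 2)*(k + 3)*(k + 4)*(k + 5))
(s_(k+1) − s_k) − t_k = 0

Valid: the claim telescopes to t_k.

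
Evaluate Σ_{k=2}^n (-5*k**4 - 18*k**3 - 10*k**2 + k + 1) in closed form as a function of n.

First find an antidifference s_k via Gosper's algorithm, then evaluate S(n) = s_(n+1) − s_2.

Compute t_(k+1)/t_k: get (5*k**4 + 38*k**3 + 94*k**2 + 93*k + 31)/(5*k**4 + 18*k**3 + 10*k**2 - k - 1).
A = 1, B = 1, C = k**4 + 18*k**3/5 + 2*k**2 - k/5 - 1/5.
Key eq: (1)·f(k+1) = (1)·f(k) + (k**4 + 18*k**3/5 + 2*k**2 - k/5 - 1/5).
From deg A=0, deg B=0, deg C=4: d=5.
Solve for f: f(k) = k*(k**4 + 2*k**3 - 4*k**2 - k + 1)/5 (degree 5 ≤ 5).
Then R = B(k−1)f/C = k*(k**4 + 2*k**3 - 4*k**2 - k + 1)/(5*k**4 + 18*k**3 + 10*k**2 - k - 1), so s_k = R(k)·t_k = k*(-k**4 - 2*k**3 + 4*k**2 + k - 1).
s_(k+1) − s_k = -5*k**4 - 18*k**3 - 10*k**2 + k + 1 = t_k.
s_(n+1) = -n**5 - 7*n**4 - 14*n**3 - 9*n**2 + 1 and s_(2) = -30, so S(n) = -n**5 - 7*n**4 - 14*n**3 - 9*n**2 + 31.

S(n) = -n**5 - 7*n**4 - 14*n**3 - 9*n**2 + 31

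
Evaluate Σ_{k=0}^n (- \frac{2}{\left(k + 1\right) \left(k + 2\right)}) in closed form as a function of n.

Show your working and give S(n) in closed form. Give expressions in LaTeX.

S(n) = \frac{2 \left(- n - 1\right)}{n + 2}

Compute t_(k+1)/t_k: get (k + 1)/(k + 3).
Take A(k)=k + 1, B(k)=k + 3, C(k)=1.
Set up (k + 1)·f(k+1) − (k + 2)·f(k) − (1) = 0.
Degrees (1,1,0) ⇒ d ≤ 1.
Solve for f: f(k) = k (degree 1 ≤ 1).
Certificate R = B(k−1)f/C = k*(k + 2) gives s_k = -2*k/(k + 1).
Verify: -2/(k**2 + 3*k + 2) matches t_k.
Evaluate: s_(n+1) = 2*(-n - 1)/(n + 2); subtract s_(0) = 0 ⇒ S(n) = 2*(-n - 1)/(n + 2).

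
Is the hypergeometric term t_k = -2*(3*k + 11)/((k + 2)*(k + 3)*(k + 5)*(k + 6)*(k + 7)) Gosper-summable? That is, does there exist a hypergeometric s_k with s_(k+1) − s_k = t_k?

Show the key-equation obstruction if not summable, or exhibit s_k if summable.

The ratio is (k + 2)*(k + 5)*(3*k + 14)/((k + 4)*(k + 8)*(3*k + 11)).
Factor: A=k + 2; B=k + 8; C=k**2 + 23*k/3 + 44/3.
Key eq: (k + 2)·f(k+1) = (k + 7)·f(k) + (k**2 + 23*k/3 + 44/3).
deg f ≤ 5 (via 1,1,2).
Solve for f: f(k) = k*(k + 3)*(k + 4)*(k**2 + 13*k + 52)/180 (degree 5 ≤ 5).
Then R = B(k−1)f/C = k*(k + 3)*(k + 7)*(k**2 + 13*k + 52)/(60*(3*k + 11)), so s_k = R(k)·t_k = k*(-k**2 - 13*k - 52)/(30*(k**3 + 13*k**2 + 52*k + 60)).
Check: Δs_k = 2*(-3*k - 11)/(k**5 + 23*k**4 + 203*k**3 + 853*k**2 + 1692*k + 1260). ✓

Yes. s_k = k*(-k**2 - 13*k - 52)/(30*(k**3 + 13*k**2 + 52*k + 60)).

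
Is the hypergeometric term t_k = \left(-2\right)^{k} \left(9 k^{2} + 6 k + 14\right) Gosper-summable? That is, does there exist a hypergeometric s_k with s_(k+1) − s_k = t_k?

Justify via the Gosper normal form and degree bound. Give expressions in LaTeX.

Ratio r(k) = 2*(-9*k**2 - 24*k - 29)/(9*k**2 + 6*k + 14).
A = -2, B = 1, C = k**2 + 2*k/3 + 14/9.
Key eq: (-2)·f(k+1) = (1)·f(k) + (k**2 + 2*k/3 + 14/9).
From deg A=0, deg B=0, deg C=2: d=2.
Solving with deg f ≤ 2: f(k) = -(3*k**2 - 2*k + 4)/9.
So s_k = (B(k−1)f/C)·t_k = (-(3*k**2 - 2*k + 4)/(9*k**2 + 6*k + 14))·t_k = (-2)**k*(-3*k**2 + 2*k - 4).
Verify: (-2)**k*(9*k**2 + 6*k + 14) matches t_k.

Yes. s_k = \left(-2\right)^{k} \left(- 3 k^{2} + 2 k - 4\right).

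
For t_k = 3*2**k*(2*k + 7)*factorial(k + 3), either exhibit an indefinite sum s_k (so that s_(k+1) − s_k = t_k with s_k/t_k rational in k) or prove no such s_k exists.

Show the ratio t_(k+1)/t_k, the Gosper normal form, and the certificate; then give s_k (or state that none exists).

The ratio is 2*(k + 4)*(2*k + 9)/(2*k + 7).
Gosper form: A/B · C(k+1)/C(k) with A=2*k + 8, B=1, C=k + 7/2.
Solve (2*k + 8)·f(k+1) − (1)·f(k) = k + 7/2.
Degrees (1,0,1) ⇒ d ≤ 0.
Match coefficients ⇒ f(k) = 1/2.
R(k) = B(k−1)·f(k)/C(k) = 1/(2*k + 7); s_k = R·t_k = 3*2**k*factorial(k + 3).
Check: Δs_k = 3*2**k*(2*k + 7)*factorial(k + 3). ✓

s_k = 3*2**k*factorial(k + 3)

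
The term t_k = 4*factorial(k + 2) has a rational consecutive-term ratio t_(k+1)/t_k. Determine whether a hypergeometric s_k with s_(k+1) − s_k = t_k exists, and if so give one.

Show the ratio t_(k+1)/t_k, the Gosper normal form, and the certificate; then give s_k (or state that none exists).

none (Gosper's algorithm certifies no s_k)

Step 1: r(k) = k + 3.
Normal form (A,B,C) = (k + 3, 1, 1).
Key eq: (k + 3)·f(k+1) = (1)·f(k) + (1).
From deg A=1, deg B=0, deg C=0: d=-1.
deg f ≤ -1 is impossible — no certificate.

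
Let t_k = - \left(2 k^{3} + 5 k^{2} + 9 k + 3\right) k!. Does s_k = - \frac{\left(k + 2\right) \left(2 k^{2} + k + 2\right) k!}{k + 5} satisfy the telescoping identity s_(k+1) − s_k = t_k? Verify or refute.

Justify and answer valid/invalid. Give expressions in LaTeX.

s_(k+1) = -(k + 3)*(2*k**2 + 5*k + 5)*factorial(k + 1)/(k + 6)
s_(k+1) − s_k = -(2*k**5 + 21*k**4 + 79*k**3 + 156*k**2 + 162*k + 51)*factorial(k)/((k + 5)*(k + 6))
(s_(k+1) − s_k) − t_k = 3*(2*k**4 + 15*k**3 + 32*k**2 + 47*k + 13)*factorial(k)/((k + 5)*(k + 6))

Invalid: residual \frac{3 \left(2 k^{4} + 15 k^{3} + 32 k^{2} + 47 k + 13\right) k!}{\left(k + 5\right) \left(k + 6\right)} ≠ 0.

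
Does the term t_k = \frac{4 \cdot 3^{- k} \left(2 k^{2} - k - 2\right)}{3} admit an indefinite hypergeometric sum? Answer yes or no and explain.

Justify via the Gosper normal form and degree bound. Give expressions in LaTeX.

Yes. s_k = 3^{- k} \left(- 4 k^{2} - 2 k + 1\right).

r(k) = (k - 2*(k + 1)**2 + 3)/(3*(-2*k**2 + k + 2)) after simplifying.
A = 1/3, B = 1, C = k**2 - k/2 - 1.
Key eq: (1/3)·f(k+1) = (1)·f(k) + (k**2 - k/2 - 1).
d = 2 from the (0,0,2) case.
Coefficient equations give f(k) = -3*(4*k**2 + 2*k - 1)/8.
Get s_k = R·t_k = (-4*k**2 - 2*k + 1)/3**k with R(k) = B(k−1)f(k)/C(k) = -3*(4*k**2 + 2*k - 1)/(4*(2*k**2 - k - 2)).
Verify: 4*(2*k**2 - k - 2)/(3*3**k) matches t_k.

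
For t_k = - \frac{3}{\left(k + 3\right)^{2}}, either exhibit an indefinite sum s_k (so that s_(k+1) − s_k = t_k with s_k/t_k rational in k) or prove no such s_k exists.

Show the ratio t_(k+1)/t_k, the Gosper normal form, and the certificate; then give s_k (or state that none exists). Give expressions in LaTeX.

not Gosper-summable; s_k does not exist

t_(k+1)/t_k = (k + 3)**2/(k + 4)**2.
Factor: A=k**2 + 6*k + 9; B=k**2 + 8*k + 16; C=1.
f must satisfy (k**2 + 6*k + 9)·f(k+1) − (k**2 + 6*k + 9)·f(k) = 1.
Bound: deg f ≤ 0.
Put f(k) = c0: A·f(k+1) − B(k−1)·f(k) − C = -1; need -1 = 0 — inconsistent ⇒ no f, not summable.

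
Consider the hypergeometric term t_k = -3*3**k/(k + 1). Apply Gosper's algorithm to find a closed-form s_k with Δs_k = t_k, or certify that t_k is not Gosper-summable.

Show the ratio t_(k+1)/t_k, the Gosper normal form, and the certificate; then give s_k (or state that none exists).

Step 1: r(k) = 3*(k + 1)/(k + 2).
Factor: A=3*k + 3; B=k + 2; C=1.
Need (3*k + 3)·f(k+1) − (k + 1)·f(k) = 1.
deg f ≤ -1 (via 1,1,0).
Negative degree bound (-1): no f exists, t_k not Gosper-summable.

none — t_k is not Gosper-summable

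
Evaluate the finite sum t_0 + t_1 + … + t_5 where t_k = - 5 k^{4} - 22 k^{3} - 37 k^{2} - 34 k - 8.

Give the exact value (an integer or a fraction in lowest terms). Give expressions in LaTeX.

The ratio is (5*k**4 + 42*k**3 + 133*k**2 + 194*k + 106)/(5*k**4 + 22*k**3 + 37*k**2 + 34*k + 8).
Gosper form: A/B · C(k+1)/C(k) with A=1, B=1, C=k**4 + 22*k**3/5 + 37*k**2/5 + 34*k/5 + 8/5.
Solve (1)·f(k+1) − (1)·f(k) = k**4 + 22*k**3/5 + 37*k**2/5 + 34*k/5 + 8/5.
From deg A=0, deg B=0, deg C=4: d=5.
A polynomial solution: f(k) = k*(k**4 + 3*k**3 + 3*k**2 + 4*k - 3)/5.
Then R = B(k−1)f/C = k*(k**4 + 3*k**3 + 3*k**2 + 4*k - 3)/(5*k**4 + 22*k**3 + 37*k**2 + 34*k + 8), so s_k = R(k)·t_k = k*(-k**4 - 3*k**3 - 3*k**2 - 4*k + 3).
Check: Δs_k = -5*k**4 - 22*k**3 - 37*k**2 - 34*k - 8. ✓
Sum = s_(6) − s_(0); s_(6) = -12438, s_(0) = 0 ⇒ -12438.

Σ = -12438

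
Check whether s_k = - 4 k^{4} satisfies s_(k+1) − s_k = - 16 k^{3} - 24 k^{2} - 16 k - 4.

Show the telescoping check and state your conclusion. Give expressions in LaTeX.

s_(k+1) = -4*(k + 1)**4
s_(k+1) − s_k = 4*k**4 - 4*(k + 1)**4
(s_(k+1) − s_k) − t_k = 0

valid; difference matches t_k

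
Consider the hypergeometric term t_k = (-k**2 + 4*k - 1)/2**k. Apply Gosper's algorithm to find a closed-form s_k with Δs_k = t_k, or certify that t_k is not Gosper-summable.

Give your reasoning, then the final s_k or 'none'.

s_k = 2**(1 - k)*k*(k - 2)

Step 1: r(k) = (k**2/2 - k - 1)/(k**2 - 4*k + 1).
Normal form (A,B,C) = (1/2, 1, k**2 - 4*k + 1).
Key eq: (1/2)·f(k+1) = (1)·f(k) + (k**2 - 4*k + 1).
deg f ≤ 2 (via 0,0,2).
Coefficient equations give f(k) = -2*k*(k - 2).
Get s_k = R·t_k = 2**(1 - k)*k*(k - 2) with R(k) = B(k−1)f(k)/C(k) = -2*k*(k - 2)/(k**2 - 4*k + 1).
Check: Δs_k = (-k**2 + 4*k - 1)/2**k. ✓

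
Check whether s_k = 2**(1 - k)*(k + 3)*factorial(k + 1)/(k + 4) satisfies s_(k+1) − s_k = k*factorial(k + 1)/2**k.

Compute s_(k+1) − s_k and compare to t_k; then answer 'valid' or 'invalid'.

Invalid: residual -(k**2 + 4*k - 2)*factorial(k + 1)/(2**k*(k + 4)*(k + 5)) ≠ 0.

s_(k+1) = (k + 4)*factorial(k + 2)/(2**k*(k + 5))
s_(k+1) − s_k = (k**3 + 8*k**2 + 16*k + 2)*factorial(k + 1)/(2**k*(k + 4)*(k + 5))
(s_(k+1) − s_k) − t_k = -(k**2 + 4*k - 2)*factorial(k + 1)/(2**k*(k + 4)*(k + 5))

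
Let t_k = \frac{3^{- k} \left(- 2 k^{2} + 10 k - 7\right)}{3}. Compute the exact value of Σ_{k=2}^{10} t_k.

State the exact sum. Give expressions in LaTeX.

Σ = 39445/177147

t_(k+1)/t_k = (2*k**2 - 6*k - 1)/(3*(2*k**2 - 10*k + 7)).
So A=1/3 and B=1, with C=k**2 - 5*k + 7/2.
f must satisfy (1/3)·f(k+1) − (1)·f(k) = k**2 - 5*k + 7/2.
Bound: deg f ≤ 2.
Solve for f: f(k) = -3*(k**2 - 4*k + 2)/2 (degree 2 ≤ 2).
R(k) = B(k−1)·f(k)/C(k) = -3*(k**2 - 4*k + 2)/(2*k**2 - 10*k + 7); s_k = R·t_k = (k**2 - 4*k + 2)/3**k.
s_(k+1) − s_k = (-2*k**2 + 10*k - 7)/(3*3**k) = t_k.
Σ_(k=2)^(10) t_k = s_(11) − s_(2) = 79/177147 − (-2/9) = 39445/177147.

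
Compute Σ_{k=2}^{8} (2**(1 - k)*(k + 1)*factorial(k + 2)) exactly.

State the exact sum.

Σ = 311826

Step 1: r(k) = (k + 2)*(k + 3)/(2*(k + 1)).
So A=k/2 + 3/2 and B=1, with C=k + 1.
Key eq: (k/2 + 3/2)·f(k+1) = (1)·f(k) + (k + 1).
Bound: deg f ≤ 0.
Match coefficients ⇒ f(k) = 2.
Certificate R = B(k−1)f/C = 2/(k + 1) gives s_k = 2**(2 - k)*factorial(k + 2).
Δs = 2**(1 - k)*(k + 1)*factorial(k + 2), as required.
Evaluate s at k=9 and k=2: 311850 and 24; difference 311826.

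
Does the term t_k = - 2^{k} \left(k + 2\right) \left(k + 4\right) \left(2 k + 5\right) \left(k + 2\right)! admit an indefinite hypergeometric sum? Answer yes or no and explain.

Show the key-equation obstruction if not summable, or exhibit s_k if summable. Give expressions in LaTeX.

t_(k+1)/t_k = 2*(k + 3)**2*(k + 5)*(2*k + 7)/((k + 2)*(k + 4)*(2*k + 5)).
Gosper form: A/B · C(k+1)/C(k) with A=2*k + 6, B=1, C=k**3 + 17*k**2/2 + 23*k + 20.
f must satisfy (2*k + 6)·f(k+1) − (1)·f(k) = k**3 + 17*k**2/2 + 23*k + 20.
Degrees (1,0,3) ⇒ d ≤ 2.
A polynomial solution: f(k) = (k**2 + 4*k + 2)/2.
Get s_k = R·t_k = -2**k*(k**2 + 4*k + 2)*factorial(k + 2) with R(k) = B(k−1)f(k)/C(k) = (k**2 + 4*k + 2)/((k + 2)*(k + 4)*(2*k + 5)).
s_(k+1) − s_k = -2**k*(k + 2)*(k + 4)*(2*k + 5)*factorial(k + 2) = t_k.

Yes. s_k = - 2^{k} \left(k^{2} + 4 k + 2\right) \left(k + 2\right)!.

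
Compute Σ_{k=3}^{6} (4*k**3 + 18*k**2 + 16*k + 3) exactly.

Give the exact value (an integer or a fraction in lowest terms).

Σ = 3576

Compute t_(k+1)/t_k: get (4*k**3 + 30*k**2 + 64*k + 41)/(4*k**3 + 18*k**2 + 16*k + 3).
Take A(k)=1, B(k)=1, C(k)=k**3 + 9*k**2/2 + 4*k + 3/4.
Set up (1)·f(k+1) − (1)·f(k) − (k**3 + 9*k**2/2 + 4*k + 3/4) = 0.
Degrees (0,0,3) ⇒ d ≤ 4.
Solving with deg f ≤ 4: f(k) = k*(k**3 + 4*k**2 - 2)/4.
So s_k = (B(k−1)f/C)·t_k = (k*(k**3 + 4*k**2 - 2)/(4*k**3 + 18*k**2 + 16*k + 3))·t_k = k*(k**3 + 4*k**2 - 2).
Δs = 4*k**3 + 18*k**2 + 16*k + 3, as required.
Evaluate s at k=7 and k=3: 3759 and 183; difference 3576.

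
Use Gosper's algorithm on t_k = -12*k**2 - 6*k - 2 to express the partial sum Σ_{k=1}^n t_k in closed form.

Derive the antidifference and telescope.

S(n) = n*(-4*n**2 - 9*n - 7)

Step 1: r(k) = (6*k**2 + 15*k + 10)/(6*k**2 + 3*k + 1).
Normal form (A,B,C) = (1, 1, k**2 + k/2 + 1/6).
Need (1)·f(k+1) − (1)·f(k) = k**2 + k/2 + 1/6.
Degrees (0,0,2) ⇒ d ≤ 3.
Solve for f: f(k) = k*(4*k**2 - 3*k + 1)/12 (degree 3 ≤ 3).
R(k) = B(k−1)·f(k)/C(k) = k*(4*k**2 - 3*k + 1)/(2*(6*k**2 + 3*k + 1)); s_k = R·t_k = k*(-4*k**2 + 3*k - 1).
Check: Δs_k = -12*k**2 - 6*k - 2. ✓
s_(n+1) = -4*n**3 - 9*n**2 - 7*n - 2 and s_(1) = -2, so S(n) = n*(-4*n**2 - 9*n - 7).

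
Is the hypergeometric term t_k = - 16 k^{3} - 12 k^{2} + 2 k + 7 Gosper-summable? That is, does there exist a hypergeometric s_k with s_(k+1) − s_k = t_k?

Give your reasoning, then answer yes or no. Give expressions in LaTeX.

The ratio is (16*k**3 + 60*k**2 + 70*k + 19)/(16*k**3 + 12*k**2 - 2*k - 7).
Normal form (A,B,C) = (1, 1, k**3 + 3*k**2/4 - k/8 - 7/16).
Need (1)·f(k+1) − (1)·f(k) = k**3 + 3*k**2/4 - k/8 - 7/16.
Degrees (0,0,3) ⇒ d ≤ 4.
Solving with deg f ≤ 4: f(k) = k*(4*k**3 - 4*k**2 - 3*k - 4)/16.
Then R = B(k−1)f/C = k*(4*k**3 - 4*k**2 - 3*k - 4)/(16*k**3 + 12*k**2 - 2*k - 7), so s_k = R(k)·t_k = k*(-4*k**3 + 4*k**2 + 3*k + 4).
Δs = -16*k**3 - 12*k**2 + 2*k + 7, as required.

Yes. s_k = k \left(- 4 k^{3} + 4 k^{2} + 3 k + 4\right).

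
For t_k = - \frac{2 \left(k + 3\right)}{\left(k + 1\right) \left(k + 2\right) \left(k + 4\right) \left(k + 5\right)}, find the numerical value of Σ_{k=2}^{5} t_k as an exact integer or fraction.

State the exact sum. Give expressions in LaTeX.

Ratio r(k) = (k + 1)*(k + 4)**2/((k + 3)**2*(k + 6)).
Factor: A=k + 1; B=k + 6; C=k**2 + 6*k + 9.
f must satisfy (k + 1)·f(k+1) − (k + 5)·f(k) = k**2 + 6*k + 9.
d = 4 from the (1,1,2) case.
Match coefficients ⇒ f(k) = k*(k + 2)*(k + 3)*(k + 5)/8.
R(k) = B(k−1)·f(k)/C(k) = k*(k + 2)*(k + 5)**2/(8*(k + 3)); s_k = R·t_k = k*(-k - 5)/(4*(k**2 + 5*k + 4)).
Δs = 2*(-k - 3)/(k**4 + 12*k**3 + 49*k**2 + 78*k + 40), as required.
Σ_(k=2)^(5) t_k = s_(6) − s_(2) = -33/140 − (-7/36) = -13/315.

Σ = -13/315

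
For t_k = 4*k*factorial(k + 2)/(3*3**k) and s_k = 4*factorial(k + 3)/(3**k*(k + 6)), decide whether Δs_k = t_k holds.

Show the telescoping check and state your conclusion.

s_(k+1) = 4*factorial(k + 4)/(3*3**k*(k + 7))
s_(k+1) − s_k = 4*(k**2 + 7*k + 3)*factorial(k + 3)/(3*3**k*(k + 6)*(k + 7))
(s_(k+1) − s_k) − t_k = -4*(k**2 + 6*k - 3)*factorial(k + 2)/(3**k*(k + 6)*(k + 7))

Invalid: residual -4*(k**2 + 6*k - 3)*factorial(k + 2)/(3**k*(k + 6)*(k + 7)) ≠ 0.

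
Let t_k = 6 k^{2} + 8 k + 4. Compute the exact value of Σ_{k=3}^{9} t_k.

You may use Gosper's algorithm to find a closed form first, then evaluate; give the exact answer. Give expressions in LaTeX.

Σ = 2044

t_(k+1)/t_k = (3*k**2 + 10*k + 9)/(3*k**2 + 4*k + 2).
A = 1, B = 1, C = k**2 + 4*k/3 + 2/3.
Need (1)·f(k+1) − (1)·f(k) = k**2 + 4*k/3 + 2/3.
d = 3 from the (0,0,2) case.
Solving with deg f ≤ 3: f(k) = k*(2*k**2 + k + 1)/6.
Certificate R = B(k−1)f/C = k*(2*k**2 + k + 1)/(2*(3*k**2 + 4*k + 2)) gives s_k = k*(2*k**2 + k + 1).
Δs = 6*k**2 + 8*k + 4, as required.
Σ_(k=3)^(9) t_k = s_(10) − s_(3) = 2110 − (66) = 2044.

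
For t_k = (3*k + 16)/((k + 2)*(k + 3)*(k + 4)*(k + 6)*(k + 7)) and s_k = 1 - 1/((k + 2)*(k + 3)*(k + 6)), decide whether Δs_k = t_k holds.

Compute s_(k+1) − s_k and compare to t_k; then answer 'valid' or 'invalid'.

valid (s_(k+1) − s_k reduces to t_k)

s_(k+1) = 1 - 1/((k + 3)*(k + 4)*(k + 7))
s_(k+1) − s_k = (3*k + 16)/(k**5 + 22*k**4 + 185*k**3 + 740*k**2 + 1404*k + 1008)
(s_(k+1) − s_k) − t_k = 0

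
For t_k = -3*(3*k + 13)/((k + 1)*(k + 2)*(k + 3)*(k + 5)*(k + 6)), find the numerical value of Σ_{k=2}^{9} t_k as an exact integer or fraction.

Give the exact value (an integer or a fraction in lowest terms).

Σ = -79/2310

Ratio r(k) = (k + 1)*(k + 5)*(3*k + 16)/((k + 4)*(k + 7)*(3*k + 13)).
Factor: A=k + 1; B=k + 7; C=k**2 + 25*k/3 + 52/3.
Solve (k + 1)·f(k+1) − (k + 6)·f(k) = k**2 + 25*k/3 + 52/3.
Degrees (1,1,2) ⇒ d ≤ 5.
Solve for f: f(k) = k*(k + 3)*(k + 4)*(k**2 + 8*k + 17)/30 (degree 5 ≤ 5).
Get s_k = R·t_k = 3*k*(-k**2 - 8*k - 17)/(10*(k**3 + 8*k**2 + 17*k + 10)) with R(k) = B(k−1)f(k)/C(k) = k*(k + 3)*(k + 6)*(k**2 + 8*k + 17)/(10*(3*k + 13)).
s_(k+1) − s_k = 3*(-3*k - 13)/(k**5 + 17*k**4 + 107*k**3 + 307*k**2 + 396*k + 180) = t_k.
Telescoping: Σ = s_(10) − s_(2) = -197/660 − (-37/140) = -79/2310.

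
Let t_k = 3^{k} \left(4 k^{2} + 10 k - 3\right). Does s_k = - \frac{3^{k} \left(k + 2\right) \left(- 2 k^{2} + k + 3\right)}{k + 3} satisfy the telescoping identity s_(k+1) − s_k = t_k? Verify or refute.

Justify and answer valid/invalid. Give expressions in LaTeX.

s_(k+1) = -3**(k + 1)*(k + 3)*(k - 2*(k + 1)**2 + 4)/(k + 4)
s_(k+1) − s_k = 3**k*(4*k**4 + 34*k**3 + 95*k**2 + 71*k - 30)/(k**2 + 7*k + 12)
(s_(k+1) − s_k) − t_k = 3**k*(-4*k**3 - 20*k**2 - 28*k + 6)/(k**2 + 7*k + 12)

Invalid: residual \frac{3^{k} \left(- 4 k^{3} - 20 k^{2} - 28 k + 6\right)}{k^{2} + 7 k + 12} ≠ 0.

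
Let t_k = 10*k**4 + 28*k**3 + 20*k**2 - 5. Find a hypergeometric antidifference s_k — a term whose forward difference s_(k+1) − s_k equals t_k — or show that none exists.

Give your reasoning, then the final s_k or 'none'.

Ratio r(k) = (10*k**4 + 68*k**3 + 164*k**2 + 164*k + 53)/(10*k**4 + 28*k**3 + 20*k**2 - 5).
Take A(k)=1, B(k)=1, C(k)=k**4 + 14*k**3/5 + 2*k**2 - 1/2.
Solve (1)·f(k+1) − (1)·f(k) = k**4 + 14*k**3/5 + 2*k**2 - 1/2.
deg f ≤ 5 (via 0,0,4).
Solving with deg f ≤ 5: f(k) = k*(2*k**4 + 2*k**3 - 4*k**2 - 3*k - 2)/10.
Then R = B(k−1)f/C = k*(2*k**4 + 2*k**3 - 4*k**2 - 3*k - 2)/(10*k**4 + 28*k**3 + 20*k**2 - 5), so s_k = R(k)·t_k = k*(2*k**4 + 2*k**3 - 4*k**2 - 3*k - 2).
Δs = 10*k**4 + 28*k**3 + 20*k**2 - 5, as required.

s_k = k*(2*k**4 + 2*k**3 - 4*k**2 - 3*k - 2)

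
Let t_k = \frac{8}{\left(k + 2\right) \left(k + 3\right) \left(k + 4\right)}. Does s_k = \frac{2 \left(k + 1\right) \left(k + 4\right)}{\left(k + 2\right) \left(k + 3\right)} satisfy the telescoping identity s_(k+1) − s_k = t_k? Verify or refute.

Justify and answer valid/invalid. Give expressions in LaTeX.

s_(k+1) = 2*(k + 2)*(k + 5)/((k + 3)*(k + 4))
s_(k+1) − s_k = 8/(k**3 + 9*k**2 + 26*k + 24)
(s_(k+1) − s_k) − t_k = 0

Valid: the claim telescopes to t_k.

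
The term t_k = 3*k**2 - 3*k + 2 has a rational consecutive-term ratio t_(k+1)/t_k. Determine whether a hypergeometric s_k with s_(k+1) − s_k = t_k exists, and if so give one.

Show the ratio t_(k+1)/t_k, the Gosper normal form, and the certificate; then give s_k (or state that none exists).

s_k = k*(k**2 - 3*k + 4)

r(k) = (3*k**2 + 3*k + 2)/(3*k**2 - 3*k + 2) after simplifying.
So A=1 and B=1, with C=k**2 - k + 2/3.
Solve (1)·f(k+1) − (1)·f(k) = k**2 - k + 2/3.
deg f ≤ 3 (via 0,0,2).
A polynomial solution: f(k) = k*(k**2 - 3*k + 4)/3.
Certificate R = B(k−1)f/C = k*(k**2 - 3*k + 4)/(3*k**2 - 3*k + 2) gives s_k = k*(k**2 - 3*k + 4).
s_(k+1) − s_k = 3*k**2 - 3*k + 2 = t_k.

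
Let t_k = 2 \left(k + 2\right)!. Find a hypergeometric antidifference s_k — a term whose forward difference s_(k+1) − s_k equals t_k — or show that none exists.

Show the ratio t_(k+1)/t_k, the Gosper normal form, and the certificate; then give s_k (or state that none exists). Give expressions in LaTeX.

none — t_k is not Gosper-summable

Compute t_(k+1)/t_k: get k + 3.
A = k + 3, B = 1, C = 1.
Need (k + 3)·f(k+1) − (1)·f(k) = 1.
deg f ≤ -1 (via 1,0,0).
d = -1 < 0 ⇒ no nonzero polynomial f; not summable.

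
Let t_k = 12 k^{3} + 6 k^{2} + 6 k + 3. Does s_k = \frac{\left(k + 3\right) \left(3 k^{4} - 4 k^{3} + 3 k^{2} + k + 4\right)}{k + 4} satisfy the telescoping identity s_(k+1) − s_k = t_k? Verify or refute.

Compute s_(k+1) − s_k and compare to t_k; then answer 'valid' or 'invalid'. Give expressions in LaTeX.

Invalid: residual \frac{- 9 k^{4} - 58 k^{3} - 27 k^{2} - 26 k - 8}{k^{2} + 9 k + 20} ≠ 0.

s_(k+1) = (3*k**5 + 20*k**4 + 41*k**3 + 43*k**2 + 35*k + 28)/(k + 5)
s_(k+1) − s_k = (12*k**5 + 105*k**4 + 242*k**3 + 150*k**2 + 121*k + 52)/(k**2 + 9*k + 20)
(s_(k+1) − s_k) − t_k = (-9*k**4 - 58*k**3 - 27*k**2 - 26*k - 8)/(k**2 + 9*k + 20)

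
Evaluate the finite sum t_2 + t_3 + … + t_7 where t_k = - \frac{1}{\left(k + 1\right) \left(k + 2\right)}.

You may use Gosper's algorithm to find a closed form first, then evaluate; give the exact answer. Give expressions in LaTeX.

Step 1: r(k) = (k + 1)/(k + 3).
A = k + 1, B = k + 3, C = 1.
Need (k + 1)·f(k+1) − (k + 2)·f(k) = 1.
d = 1 from the (1,1,0) case.
Solving with deg f ≤ 1: f(k) = k.
So s_k = (B(k−1)f/C)·t_k = (k*(k + 2))·t_k = -k/(k + 1).
s_(k+1) − s_k = -1/(k**2 + 3*k + 2) = t_k.
Sum = s_(8) − s_(2); s_(8) = -8/9, s_(2) = -2/3 ⇒ -2/9.

Σ = -2/9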